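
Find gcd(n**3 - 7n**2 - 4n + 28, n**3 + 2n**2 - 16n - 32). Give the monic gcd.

By polynomial division,
  n**3 - 7n**2 - 4n + 28 = (n**3 + 2n**2 - 16n - 32) + (-9n**2 + 12n + 60)
  n**3 + 2n**2 - 16n - 32 = (-(1/9)n - 10/27)(-9n**2 + 12n + 60) + (-(44/9)n - 88/9)
  -9n**2 + 12n + 60 = ((81/44)n - 135/22)(-(44/9)n - 88/9) + (0)
Last nonzero remainder: -(44/9)n - 88/9. Dividing through by -44/9 gives the monic gcd n + 2.

n + 2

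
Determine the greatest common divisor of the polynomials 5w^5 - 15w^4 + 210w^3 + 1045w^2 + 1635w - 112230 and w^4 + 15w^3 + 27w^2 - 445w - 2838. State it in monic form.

Apply the Euclidean algorithm:
  5w^5 - 15w^4 + 210w^3 + 1045w^2 + 1635w - 112230 = (5w - 90)(w^4 + 15w^3 + 27w^2 - 445w - 2838) + (1425w^3 + 5700w^2 - 24225w - 367650)
  w^4 + 15w^3 + 27w^2 - 445w - 2838 = ((1/1425)w + 11/1425)(1425w^3 + 5700w^2 - 24225w - 367650) + (0)
Last nonzero remainder: 1425w^3 + 5700w^2 - 24225w - 367650. Dividing through by 1425 gives the monic gcd w^3 + 4w^2 - 17w - 258.

w^3 + 4w^2 - 17w - 258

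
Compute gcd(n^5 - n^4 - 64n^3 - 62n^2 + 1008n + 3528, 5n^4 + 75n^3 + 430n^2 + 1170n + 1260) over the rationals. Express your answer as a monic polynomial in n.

Repeated division with remainder:
  n^5 - n^4 - 64n^3 - 62n^2 + 1008n + 3528 = ((1/5)n - 16/5)(5n^4 + 75n^3 + 430n^2 + 1170n + 1260) + (90n^3 + 1080n^2 + 4500n + 7560)
  5n^4 + 75n^3 + 430n^2 + 1170n + 1260 = ((1/18)n + 1/6)(90n^3 + 1080n^2 + 4500n + 7560) + (0)
Last nonzero remainder: 90n^3 + 1080n^2 + 4500n + 7560. Dividing through by 90 gives the monic gcd n^3 + 12n^2 + 50n + 84.

n^3 + 12n^2 + 50n + 84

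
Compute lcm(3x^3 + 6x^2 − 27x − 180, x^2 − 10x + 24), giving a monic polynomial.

Apply the Euclidean algorithm:
  3x^3 + 6x^2 − 27x − 180 = (3x + 36)(x^2 − 10x + 24) + (261x − 1044)
  x^2 − 10x + 24 = ((1/261)x − 2/87)(261x − 1044) + (0)
Last nonzero remainder: 261x − 1044. Dividing through by 261 gives the monic gcd x − 4.
Then lcm(f, g) = f·g / gcd(f, g); expanding and making the result monic gives the answer.

x^4 − 4x^3 − 21x^2 − 6x + 360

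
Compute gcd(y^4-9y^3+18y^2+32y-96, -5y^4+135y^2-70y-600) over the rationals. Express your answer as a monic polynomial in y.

y^3-5y^2-2y+24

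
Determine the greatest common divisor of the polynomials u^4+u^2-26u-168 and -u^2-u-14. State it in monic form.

u^2+u+14

Repeated division with remainder:
  u^4+u^2-26u-168 = (-u^2+u+12)(-u^2-u-14) + (0)
Last nonzero remainder: -u^2-u-14. Dividing through by -1 gives the monic gcd u^2+u+14.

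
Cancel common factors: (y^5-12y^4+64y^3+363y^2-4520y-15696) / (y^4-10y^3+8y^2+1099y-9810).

(y^2+8y+16)/(y+10)

Euclidean algorithm in ℚ[y]:
  y^5-12y^4+64y^3+363y^2-4520y-15696 = (y-2)(y^4-10y^3+8y^2+1099y-9810) + (36y^3-720y^2+7488y-35316)
  y^4-10y^3+8y^2+1099y-9810 = ((1/36)y+5/18)(36y^3-720y^2+7488y-35316) + (0)
Last nonzero remainder: 36y^3-720y^2+7488y-35316. Dividing through by 36 gives the monic gcd y^3-20y^2+208y-981.
Cancel y^3-20y^2+208y-981 from numerator and denominator to get the reduced form.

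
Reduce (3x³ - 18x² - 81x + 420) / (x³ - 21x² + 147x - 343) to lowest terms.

Euclidean algorithm in ℚ[x]:
  3x³ - 18x² - 81x + 420 = (3)(x³ - 21x² + 147x - 343) + (45x² - 522x + 1449)
  x³ - 21x² + 147x - 343 = ((1/45)x - 47/225)(45x² - 522x + 1449) + ((144/25)x - 1008/25)
  45x² - 522x + 1449 = ((125/16)x - 575/16)((144/25)x - 1008/25) + (0)
Last nonzero remainder: (144/25)x - 1008/25. Dividing through by 144/25 gives the monic gcd x - 7.
Cancel x - 7 from numerator and denominator to get the reduced form.

(3x² + 3x - 60)/(x² - 14x + 49)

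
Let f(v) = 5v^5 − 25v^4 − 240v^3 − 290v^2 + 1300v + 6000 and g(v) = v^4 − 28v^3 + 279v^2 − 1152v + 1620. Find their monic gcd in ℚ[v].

v^2 − 13v + 30

Repeated division with remainder:
  5v^5 − 25v^4 − 240v^3 − 290v^2 + 1300v + 6000 = (5v + 115)(v^4 − 28v^3 + 279v^2 − 1152v + 1620) + (1585v^3 − 26615v^2 + 125680v − 180300)
  v^4 − 28v^3 + 279v^2 − 1152v + 1620 = ((1/1585)v − 3553/502445)(1585v^3 − 26615v^2 + 125680v − 180300) + ((1155700/100489)v^2 − (15024100/100489)v + 34671000/100489)
  1585v^3 − 26615v^2 + 125680v − 180300 = ((31855013/231140)v − 60393889/115570)((1155700/100489)v^2 − (15024100/100489)v + 34671000/100489) + (0)
Last nonzero remainder: (1155700/100489)v^2 − (15024100/100489)v + 34671000/100489. Dividing through by 1155700/100489 gives the monic gcd v^2 − 13v + 30.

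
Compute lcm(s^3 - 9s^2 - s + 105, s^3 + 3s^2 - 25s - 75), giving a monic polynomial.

Euclidean algorithm in ℚ[s]:
  s^3 - 9s^2 - s + 105 = (s^3 + 3s^2 - 25s - 75) + (-12s^2 + 24s + 180)
  s^3 + 3s^2 - 25s - 75 = (-(1/12)s - 5/12)(-12s^2 + 24s + 180) + (0)
Last nonzero remainder: -12s^2 + 24s + 180. Dividing through by -12 gives the monic gcd s^2 - 2s - 15.
Then lcm(f, g) = f·g / gcd(f, g); expanding and making the result monic gives the answer.

s^4 - 4s^3 - 46s^2 + 100s + 525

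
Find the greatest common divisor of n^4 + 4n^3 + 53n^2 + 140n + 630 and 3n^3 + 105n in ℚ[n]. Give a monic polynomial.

Euclidean algorithm in ℚ[n]:
  n^4 + 4n^3 + 53n^2 + 140n + 630 = ((1/3)n + 4/3)(3n^3 + 105n) + (18n^2 + 630)
  3n^3 + 105n = ((1/6)n)(18n^2 + 630) + (0)
Last nonzero remainder: 18n^2 + 630. Dividing through by 18 gives the monic gcd n^2 + 35.

n^2 + 35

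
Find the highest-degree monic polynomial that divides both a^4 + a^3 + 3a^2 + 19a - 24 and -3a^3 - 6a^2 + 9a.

Repeated division with remainder:
  a^4 + a^3 + 3a^2 + 19a - 24 = (-(1/3)a + 1/3)(-3a^3 - 6a^2 + 9a) + (8a^2 + 16a - 24)
  -3a^3 - 6a^2 + 9a = (-(3/8)a)(8a^2 + 16a - 24) + (0)
Last nonzero remainder: 8a^2 + 16a - 24. Dividing through by 8 gives the monic gcd a^2 + 2a - 3.

a^2 + 2a - 3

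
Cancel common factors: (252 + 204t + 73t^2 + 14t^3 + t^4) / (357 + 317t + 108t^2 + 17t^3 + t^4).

(12 + 4t + t^2)/(17 + 7t + t^2)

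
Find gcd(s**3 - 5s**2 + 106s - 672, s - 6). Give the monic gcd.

s - 6

By polynomial division,
  s**3 - 5s**2 + 106s - 672 = (s**2 + s + 112)(s - 6) + (0)
The last nonzero remainder s - 6 is already monic.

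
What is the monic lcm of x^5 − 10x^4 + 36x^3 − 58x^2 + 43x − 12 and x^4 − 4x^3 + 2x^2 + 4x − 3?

x^6 − 9x^5 + 26x^4 − 22x^3 − 15x^2 + 31x − 12

By polynomial division,
  x^5 − 10x^4 + 36x^3 − 58x^2 + 43x − 12 = (x − 6)(x^4 − 4x^3 + 2x^2 + 4x − 3) + (10x^3 − 50x^2 + 70x − 30)
  x^4 − 4x^3 + 2x^2 + 4x − 3 = ((1/10)x + 1/10)(10x^3 − 50x^2 + 70x − 30) + (0)
Last nonzero remainder: 10x^3 − 50x^2 + 70x − 30. Dividing through by 10 gives the monic gcd x^3 − 5x^2 + 7x − 3.
Then lcm(f, g) = f·g / gcd(f, g); expanding and making the result monic gives the answer.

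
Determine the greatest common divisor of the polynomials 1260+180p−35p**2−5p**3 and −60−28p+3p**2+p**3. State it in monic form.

6+p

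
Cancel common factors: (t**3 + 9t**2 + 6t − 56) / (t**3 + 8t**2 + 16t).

Repeated division with remainder:
  t**3 + 9t**2 + 6t − 56 = (t**3 + 8t**2 + 16t) + (t**2 − 10t − 56)
  t**3 + 8t**2 + 16t = (t + 18)(t**2 − 10t − 56) + (252t + 1008)
  t**2 − 10t − 56 = ((1/252)t − 1/18)(252t + 1008) + (0)
Last nonzero remainder: 252t + 1008. Dividing through by 252 gives the monic gcd t + 4.
Cancel t + 4 from numerator and denominator to get the reduced form.

(t**2 + 5t − 14)/(t**2 + 4t)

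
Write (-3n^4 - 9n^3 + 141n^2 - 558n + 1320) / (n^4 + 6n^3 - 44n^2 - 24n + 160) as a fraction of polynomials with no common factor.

Euclidean algorithm in ℚ[n]:
  -3n^4 - 9n^3 + 141n^2 - 558n + 1320 = (-3)(n^4 + 6n^3 - 44n^2 - 24n + 160) + (9n^3 + 9n^2 - 630n + 1800)
  n^4 + 6n^3 - 44n^2 - 24n + 160 = ((1/9)n + 5/9)(9n^3 + 9n^2 - 630n + 1800) + (21n^2 + 126n - 840)
  9n^3 + 9n^2 - 630n + 1800 = ((3/7)n - 15/7)(21n^2 + 126n - 840) + (0)
Last nonzero remainder: 21n^2 + 126n - 840. Dividing through by 21 gives the monic gcd n^2 + 6n - 40.
Cancel n^2 + 6n - 40 from numerator and denominator to get the reduced form.

(-3n^2 + 9n - 33)/(n^2 - 4)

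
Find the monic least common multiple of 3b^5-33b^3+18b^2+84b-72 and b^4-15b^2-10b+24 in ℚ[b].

b^6-4b^5-11b^4+50b^3+4b^2-136b+96

Apply the Euclidean algorithm:
  3b^5-33b^3+18b^2+84b-72 = (3b)(b^4-15b^2-10b+24) + (12b^3+48b^2+12b-72)
  b^4-15b^2-10b+24 = ((1/12)b-1/3)(12b^3+48b^2+12b-72) + (0)
Last nonzero remainder: 12b^3+48b^2+12b-72. Dividing through by 12 gives the monic gcd b^3+4b^2+b-6.
Then lcm(f, g) = f·g / gcd(f, g); expanding and making the result monic gives the answer.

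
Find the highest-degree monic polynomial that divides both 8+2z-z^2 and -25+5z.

1

Apply the Euclidean algorithm:
  -z^2+2z+8 = (-(1/5)z-3/5)(5z-25) + (-7)
  5z-25 = (-(5/7)z+25/7)(-7) + (0)
The last nonzero remainder is the constant -7, so the polynomials are coprime and gcd = 1.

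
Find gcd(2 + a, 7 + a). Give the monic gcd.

1

Repeated division with remainder:
  a + 2 = (a + 7) + (-5)
  a + 7 = (-(1/5)a - 7/5)(-5) + (0)
The last nonzero remainder is the constant -5, so the polynomials are coprime and gcd = 1.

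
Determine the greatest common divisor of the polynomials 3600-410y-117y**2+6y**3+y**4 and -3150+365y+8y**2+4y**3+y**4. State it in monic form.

Euclidean algorithm in ℚ[y]:
  y**4+6y**3-117y**2-410y+3600 = (y**4+4y**3+8y**2+365y-3150) + (2y**3-125y**2-775y+6750)
  y**4+4y**3+8y**2+365y-3150 = ((1/2)y+133/4)(2y**3-125y**2-775y+6750) + ((18207/4)y**2+(91035/4)y-455175/2)
  2y**3-125y**2-775y+6750 = ((8/18207)y-60/2023)((18207/4)y**2+(91035/4)y-455175/2) + (0)
Last nonzero remainder: (18207/4)y**2+(91035/4)y-455175/2. Dividing through by 18207/4 gives the monic gcd y**2+5y-50.

-50+5y+y**2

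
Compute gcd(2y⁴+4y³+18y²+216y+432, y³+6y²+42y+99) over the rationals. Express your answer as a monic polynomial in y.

Apply the Euclidean algorithm:
  2y⁴+4y³+18y²+216y+432 = (2y-8)(y³+6y²+42y+99) + (-18y²+354y+1224)
  y³+6y²+42y+99 = (-(1/18)y-77/54)(-18y²+354y+1224) + ((5533/9)y+5533/3)
  -18y²+354y+1224 = (-(162/5533)y+3672/5533)((5533/9)y+5533/3) + (0)
Last nonzero remainder: (5533/9)y+5533/3. Dividing through by 5533/9 gives the monic gcd y+3.

y+3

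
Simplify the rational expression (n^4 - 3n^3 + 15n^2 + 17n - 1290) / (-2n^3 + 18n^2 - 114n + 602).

(-n^2 + n + 30)/(2n - 14)

Repeated division with remainder:
  n^4 - 3n^3 + 15n^2 + 17n - 1290 = (-(1/2)n - 3)(-2n^3 + 18n^2 - 114n + 602) + (12n^2 - 24n + 516)
  -2n^3 + 18n^2 - 114n + 602 = (-(1/6)n + 7/6)(12n^2 - 24n + 516) + (0)
Last nonzero remainder: 12n^2 - 24n + 516. Dividing through by 12 gives the monic gcd n^2 - 2n + 43.
Cancel n^2 - 2n + 43 from numerator and denominator to get the reduced form.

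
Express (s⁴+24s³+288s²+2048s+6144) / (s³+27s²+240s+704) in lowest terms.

(s²+8s+96)/(s+11)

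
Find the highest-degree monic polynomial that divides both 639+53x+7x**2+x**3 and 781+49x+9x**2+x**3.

By polynomial division,
  x**3+7x**2+53x+639 = (x**3+9x**2+49x+781) + (−2x**2+4x−142)
  x**3+9x**2+49x+781 = (−(1/2)x−11/2)(−2x**2+4x−142) + (0)
Last nonzero remainder: −2x**2+4x−142. Dividing through by −2 gives the monic gcd x**2−2x+71.

71−2x+x**2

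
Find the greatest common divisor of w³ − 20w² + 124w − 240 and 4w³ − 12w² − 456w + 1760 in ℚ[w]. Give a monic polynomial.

Euclidean algorithm in ℚ[w]:
  w³ − 20w² + 124w − 240 = (1/4)(4w³ − 12w² − 456w + 1760) + (−17w² + 238w − 680)
  4w³ − 12w² − 456w + 1760 = (−(4/17)w − 44/17)(−17w² + 238w − 680) + (0)
Last nonzero remainder: −17w² + 238w − 680. Dividing through by −17 gives the monic gcd w² − 14w + 40.

w² − 14w + 40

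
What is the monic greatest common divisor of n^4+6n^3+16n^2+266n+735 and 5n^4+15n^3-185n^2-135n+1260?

Euclidean algorithm in ℚ[n]:
  n^4+6n^3+16n^2+266n+735 = (1/5)(5n^4+15n^3-185n^2-135n+1260) + (3n^3+53n^2+293n+483)
  5n^4+15n^3-185n^2-135n+1260 = ((5/3)n-220/9)(3n^3+53n^2+293n+483) + ((5600/9)n^2+(56000/9)n+39200/3)
  3n^3+53n^2+293n+483 = ((27/5600)n+207/5600)((5600/9)n^2+(56000/9)n+39200/3) + (0)
Last nonzero remainder: (5600/9)n^2+(56000/9)n+39200/3. Dividing through by 5600/9 gives the monic gcd n^2+10n+21.

n^2+10n+21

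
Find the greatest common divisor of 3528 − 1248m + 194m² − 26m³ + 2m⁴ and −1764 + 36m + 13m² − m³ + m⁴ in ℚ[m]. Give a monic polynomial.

Repeated division with remainder:
  2m⁴ − 26m³ + 194m² − 1248m + 3528 = (2)(m⁴ − m³ + 13m² + 36m − 1764) + (−24m³ + 168m² − 1320m + 7056)
  m⁴ − m³ + 13m² + 36m − 1764 = (−(1/24)m − 1/4)(−24m³ + 168m² − 1320m + 7056) + (0)
Last nonzero remainder: −24m³ + 168m² − 1320m + 7056. Dividing through by −24 gives the monic gcd m³ − 7m² + 55m − 294.

−294 + 55m − 7m² + m³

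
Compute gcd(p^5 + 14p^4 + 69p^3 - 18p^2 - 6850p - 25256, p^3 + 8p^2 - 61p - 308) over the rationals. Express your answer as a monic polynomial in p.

p^3 + 8p^2 - 61p - 308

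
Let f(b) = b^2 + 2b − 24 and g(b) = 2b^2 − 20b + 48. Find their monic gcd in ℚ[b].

Apply the Euclidean algorithm:
  b^2 + 2b − 24 = (1/2)(2b^2 − 20b + 48) + (12b − 48)
  2b^2 − 20b + 48 = ((1/6)b − 1)(12b − 48) + (0)
Last nonzero remainder: 12b − 48. Dividing through by 12 gives the monic gcd b − 4.

b − 4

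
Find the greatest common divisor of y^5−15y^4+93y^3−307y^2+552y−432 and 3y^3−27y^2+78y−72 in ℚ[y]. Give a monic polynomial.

Euclidean algorithm in ℚ[y]:
  y^5−15y^4+93y^3−307y^2+552y−432 = ((1/3)y^2−2y+13/3)(3y^3−27y^2+78y−72) + (−10y^2+70y−120)
  3y^3−27y^2+78y−72 = (−(3/10)y+3/5)(−10y^2+70y−120) + (0)
Last nonzero remainder: −10y^2+70y−120. Dividing through by −10 gives the monic gcd y^2−7y+12.

y^2−7y+12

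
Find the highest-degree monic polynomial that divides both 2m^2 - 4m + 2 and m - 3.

Apply the Euclidean algorithm:
  2m^2 - 4m + 2 = (2m + 2)(m - 3) + (8)
  m - 3 = ((1/8)m - 3/8)(8) + (0)
The last nonzero remainder is the constant 8, so the polynomials are coprime and gcd = 1.

1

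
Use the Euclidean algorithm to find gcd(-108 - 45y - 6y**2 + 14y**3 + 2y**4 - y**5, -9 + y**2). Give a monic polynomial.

By polynomial division,
  -y**5 + 2y**4 + 14y**3 - 6y**2 - 45y - 108 = (-y**3 + 2y**2 + 5y + 12)(y**2 - 9) + (0)
The last nonzero remainder y**2 - 9 is already monic.

-9 + y**2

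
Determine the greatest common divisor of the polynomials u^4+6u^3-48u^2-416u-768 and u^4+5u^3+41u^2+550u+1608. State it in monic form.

Apply the Euclidean algorithm:
  u^4+6u^3-48u^2-416u-768 = (u^4+5u^3+41u^2+550u+1608) + (u^3-89u^2-966u-2376)
  u^4+5u^3+41u^2+550u+1608 = (u+94)(u^3-89u^2-966u-2376) + (9373u^2+93730u+224952)
  u^3-89u^2-966u-2376 = ((1/9373)u-99/9373)(9373u^2+93730u+224952) + (0)
Last nonzero remainder: 9373u^2+93730u+224952. Dividing through by 9373 gives the monic gcd u^2+10u+24.

u^2+10u+24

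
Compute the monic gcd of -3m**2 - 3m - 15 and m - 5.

1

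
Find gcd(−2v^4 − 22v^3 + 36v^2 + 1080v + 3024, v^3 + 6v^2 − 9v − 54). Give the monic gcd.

v + 6

Euclidean algorithm in ℚ[v]:
  −2v^4 − 22v^3 + 36v^2 + 1080v + 3024 = (−2v − 10)(v^3 + 6v^2 − 9v − 54) + (78v^2 + 882v + 2484)
  v^3 + 6v^2 − 9v − 54 = ((1/78)v − 23/338)(78v^2 + 882v + 2484) + ((3240/169)v + 19440/169)
  78v^2 + 882v + 2484 = ((2197/540)v + 3887/180)((3240/169)v + 19440/169) + (0)
Last nonzero remainder: (3240/169)v + 19440/169. Dividing through by 3240/169 gives the monic gcd v + 6.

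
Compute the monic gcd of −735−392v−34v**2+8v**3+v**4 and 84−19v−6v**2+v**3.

−7+v

Apply the Euclidean algorithm:
  v**4+8v**3−34v**2−392v−735 = (v+14)(v**3−6v**2−19v+84) + (69v**2−210v−1911)
  v**3−6v**2−19v+84 = ((1/69)v−68/1587)(69v**2−210v−1911) + (−(160/529)v+1120/529)
  69v**2−210v−1911 = (−(36501/160)v−144417/160)(−(160/529)v+1120/529) + (0)
Last nonzero remainder: −(160/529)v+1120/529. Dividing through by −160/529 gives the monic gcd v−7.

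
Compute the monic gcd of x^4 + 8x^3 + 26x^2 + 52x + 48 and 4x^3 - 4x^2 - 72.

x^2 + 2x + 6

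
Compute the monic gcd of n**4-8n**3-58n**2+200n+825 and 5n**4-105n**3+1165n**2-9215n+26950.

Apply the Euclidean algorithm:
  n**4-8n**3-58n**2+200n+825 = (1/5)(5n**4-105n**3+1165n**2-9215n+26950) + (13n**3-291n**2+2043n-4565)
  5n**4-105n**3+1165n**2-9215n+26950 = ((5/13)n+90/169)(13n**3-291n**2+2043n-4565) + ((90280/169)n**2-(1444480/169)n+4965400/169)
  13n**3-291n**2+2043n-4565 = ((2197/90280)n-14027/90280)((90280/169)n**2-(1444480/169)n+4965400/169) + (0)
Last nonzero remainder: (90280/169)n**2-(1444480/169)n+4965400/169. Dividing through by 90280/169 gives the monic gcd n**2-16n+55.

n**2-16n+55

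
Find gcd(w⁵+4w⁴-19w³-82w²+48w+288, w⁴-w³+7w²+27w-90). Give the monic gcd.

Apply the Euclidean algorithm:
  w⁵+4w⁴-19w³-82w²+48w+288 = (w+5)(w⁴-w³+7w²+27w-90) + (-21w³-144w²+3w+738)
  w⁴-w³+7w²+27w-90 = (-(1/21)w+55/147)(-21w³-144w²+3w+738) + ((2990/49)w²+(2990/49)w-17940/49)
  -21w³-144w²+3w+738 = (-(1029/2990)w-6027/2990)((2990/49)w²+(2990/49)w-17940/49) + (0)
Last nonzero remainder: (2990/49)w²+(2990/49)w-17940/49. Dividing through by 2990/49 gives the monic gcd w²+w-6.

w²+w-6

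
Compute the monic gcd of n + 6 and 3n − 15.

Apply the Euclidean algorithm:
  n + 6 = (1/3)(3n − 15) + (11)
  3n − 15 = ((3/11)n − 15/11)(11) + (0)
The last nonzero remainder is the constant 11, so the polynomials are coprime and gcd = 1.

1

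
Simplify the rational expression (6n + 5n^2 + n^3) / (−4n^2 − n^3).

Apply the Euclidean algorithm:
  n^3 + 5n^2 + 6n = (−1)(−n^3 − 4n^2) + (n^2 + 6n)
  −n^3 − 4n^2 = (−n + 2)(n^2 + 6n) + (−12n)
  n^2 + 6n = (−(1/12)n − 1/2)(−12n) + (0)
Last nonzero remainder: −12n. Dividing through by −12 gives the monic gcd n.
Cancel n from numerator and denominator to get the reduced form.

(−6 − 5n − n^2)/(4n + n^2)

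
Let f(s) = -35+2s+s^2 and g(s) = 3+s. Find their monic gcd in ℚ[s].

Repeated division with remainder:
  s^2+2s-35 = (s-1)(s+3) + (-32)
  s+3 = (-(1/32)s-3/32)(-32) + (0)
The last nonzero remainder is the constant -32, so the polynomials are coprime and gcd = 1.

1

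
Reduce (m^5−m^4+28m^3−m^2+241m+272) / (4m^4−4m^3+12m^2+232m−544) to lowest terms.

(m^3+2m^2+17m+16)/(4m^2+8m−32)

Repeated division with remainder:
  m^5−m^4+28m^3−m^2+241m+272 = ((1/4)m)(4m^4−4m^3+12m^2+232m−544) + (25m^3−59m^2+377m+272)
  4m^4−4m^3+12m^2+232m−544 = ((4/25)m+136/625)(25m^3−59m^2+377m+272) + (−(22176/625)m^2+(66528/625)m−376992/625)
  25m^3−59m^2+377m+272 = (−(15625/22176)m−625/1386)(−(22176/625)m^2+(66528/625)m−376992/625) + (0)
Last nonzero remainder: −(22176/625)m^2+(66528/625)m−376992/625. Dividing through by −22176/625 gives the monic gcd m^2−3m+17.
Cancel m^2−3m+17 from numerator and denominator to get the reduced form.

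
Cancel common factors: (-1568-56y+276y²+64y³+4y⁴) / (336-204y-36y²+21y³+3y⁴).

Apply the Euclidean algorithm:
  4y⁴+64y³+276y²-56y-1568 = (4/3)(3y⁴+21y³-36y²-204y+336) + (36y³+324y²+216y-2016)
  3y⁴+21y³-36y²-204y+336 = ((1/12)y-1/6)(36y³+324y²+216y-2016) + (0)
Last nonzero remainder: 36y³+324y²+216y-2016. Dividing through by 36 gives the monic gcd y³+9y²+6y-56.
Cancel y³+9y²+6y-56 from numerator and denominator to get the reduced form.

(28+4y)/(-6+3y)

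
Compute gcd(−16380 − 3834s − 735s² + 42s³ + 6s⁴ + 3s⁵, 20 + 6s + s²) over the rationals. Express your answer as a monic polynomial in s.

20 + 6s + s²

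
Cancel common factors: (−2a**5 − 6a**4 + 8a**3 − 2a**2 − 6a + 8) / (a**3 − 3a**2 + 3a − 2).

(−2a**3 − 8a**2 + 2a + 8)/(a − 2)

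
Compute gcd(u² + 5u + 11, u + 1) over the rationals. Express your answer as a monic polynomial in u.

Euclidean algorithm in ℚ[u]:
  u² + 5u + 11 = (u + 4)(u + 1) + (7)
  u + 1 = ((1/7)u + 1/7)(7) + (0)
The last nonzero remainder is the constant 7, so the polynomials are coprime and gcd = 1.

1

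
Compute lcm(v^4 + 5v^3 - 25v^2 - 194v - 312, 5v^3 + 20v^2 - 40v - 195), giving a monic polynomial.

v^5 + 2v^4 - 40v^3 - 119v^2 + 270v + 936

Apply the Euclidean algorithm:
  v^4 + 5v^3 - 25v^2 - 194v - 312 = ((1/5)v + 1/5)(5v^3 + 20v^2 - 40v - 195) + (-21v^2 - 147v - 273)
  5v^3 + 20v^2 - 40v - 195 = (-(5/21)v + 5/7)(-21v^2 - 147v - 273) + (0)
Last nonzero remainder: -21v^2 - 147v - 273. Dividing through by -21 gives the monic gcd v^2 + 7v + 13.
Then lcm(f, g) = f·g / gcd(f, g); expanding and making the result monic gives the answer.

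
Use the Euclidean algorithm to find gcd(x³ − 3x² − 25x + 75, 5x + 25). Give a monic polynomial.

By polynomial division,
  x³ − 3x² − 25x + 75 = ((1/5)x² − (8/5)x + 3)(5x + 25) + (0)
Last nonzero remainder: 5x + 25. Dividing through by 5 gives the monic gcd x + 5.

x + 5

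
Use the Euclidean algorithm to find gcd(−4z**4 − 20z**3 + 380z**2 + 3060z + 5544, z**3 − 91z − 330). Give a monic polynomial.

By polynomial division,
  −4z**4 − 20z**3 + 380z**2 + 3060z + 5544 = (−4z − 20)(z**3 − 91z − 330) + (16z**2 − 80z − 1056)
  z**3 − 91z − 330 = ((1/16)z + 5/16)(16z**2 − 80z − 1056) + (0)
Last nonzero remainder: 16z**2 − 80z − 1056. Dividing through by 16 gives the monic gcd z**2 − 5z − 66.

z**2 − 5z − 66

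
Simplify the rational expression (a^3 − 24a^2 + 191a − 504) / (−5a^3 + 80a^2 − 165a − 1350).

(−a^2 + 15a − 56)/(5a^2 − 35a − 150)

Apply the Euclidean algorithm:
  a^3 − 24a^2 + 191a − 504 = (−1/5)(−5a^3 + 80a^2 − 165a − 1350) + (−8a^2 + 158a − 774)
  −5a^3 + 80a^2 − 165a − 1350 = ((5/8)a + 75/32)(−8a^2 + 158a − 774) + (−(825/16)a + 7425/16)
  −8a^2 + 158a − 774 = ((128/825)a − 1376/825)(−(825/16)a + 7425/16) + (0)
Last nonzero remainder: −(825/16)a + 7425/16. Dividing through by −825/16 gives the monic gcd a − 9.
Cancel a − 9 from numerator and denominator to get the reduced form.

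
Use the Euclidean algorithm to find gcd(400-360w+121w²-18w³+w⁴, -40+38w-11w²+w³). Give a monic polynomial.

Repeated division with remainder:
  w⁴-18w³+121w²-360w+400 = (w-7)(w³-11w²+38w-40) + (6w²-54w+120)
  w³-11w²+38w-40 = ((1/6)w-1/3)(6w²-54w+120) + (0)
Last nonzero remainder: 6w²-54w+120. Dividing through by 6 gives the monic gcd w²-9w+20.

20-9w+w²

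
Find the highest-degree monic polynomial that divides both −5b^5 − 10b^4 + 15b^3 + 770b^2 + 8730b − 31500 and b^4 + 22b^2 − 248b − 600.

b^3 − 2b^2 + 26b − 300

Repeated division with remainder:
  −5b^5 − 10b^4 + 15b^3 + 770b^2 + 8730b − 31500 = (−5b − 10)(b^4 + 22b^2 − 248b − 600) + (125b^3 − 250b^2 + 3250b − 37500)
  b^4 + 22b^2 − 248b − 600 = ((1/125)b + 2/125)(125b^3 − 250b^2 + 3250b − 37500) + (0)
Last nonzero remainder: 125b^3 − 250b^2 + 3250b − 37500. Dividing through by 125 gives the monic gcd b^3 − 2b^2 + 26b − 300.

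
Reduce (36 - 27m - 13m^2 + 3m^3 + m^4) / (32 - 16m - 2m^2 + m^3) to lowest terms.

Repeated division with remainder:
  m^4 + 3m^3 - 13m^2 - 27m + 36 = (m + 5)(m^3 - 2m^2 - 16m + 32) + (13m^2 + 21m - 124)
  m^3 - 2m^2 - 16m + 32 = ((1/13)m - 47/169)(13m^2 + 21m - 124) + (-(105/169)m - 420/169)
  13m^2 + 21m - 124 = (-(2197/105)m + 5239/105)(-(105/169)m - 420/169) + (0)
Last nonzero remainder: -(105/169)m - 420/169. Dividing through by -105/169 gives the monic gcd m + 4.
Cancel m + 4 from numerator and denominator to get the reduced form.

(9 - 9m - m^2 + m^3)/(8 - 6m + m^2)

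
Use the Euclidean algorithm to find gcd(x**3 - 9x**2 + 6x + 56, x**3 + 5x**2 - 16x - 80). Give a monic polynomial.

Apply the Euclidean algorithm:
  x**3 - 9x**2 + 6x + 56 = (x**3 + 5x**2 - 16x - 80) + (-14x**2 + 22x + 136)
  x**3 + 5x**2 - 16x - 80 = (-(1/14)x - 23/49)(-14x**2 + 22x + 136) + ((198/49)x - 792/49)
  -14x**2 + 22x + 136 = (-(343/99)x - 833/99)((198/49)x - 792/49) + (0)
Last nonzero remainder: (198/49)x - 792/49. Dividing through by 198/49 gives the monic gcd x - 4.

x - 4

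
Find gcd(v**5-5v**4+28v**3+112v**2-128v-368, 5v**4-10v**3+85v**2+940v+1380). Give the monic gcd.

v**3-5v**2+32v+92

Apply the Euclidean algorithm:
  v**5-5v**4+28v**3+112v**2-128v-368 = ((1/5)v-3/5)(5v**4-10v**3+85v**2+940v+1380) + (5v**3-25v**2+160v+460)
  5v**4-10v**3+85v**2+940v+1380 = (v+3)(5v**3-25v**2+160v+460) + (0)
Last nonzero remainder: 5v**3-25v**2+160v+460. Dividing through by 5 gives the monic gcd v**3-5v**2+32v+92.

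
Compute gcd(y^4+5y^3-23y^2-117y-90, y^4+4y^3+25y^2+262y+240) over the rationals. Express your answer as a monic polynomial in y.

y^2+7y+6

Apply the Euclidean algorithm:
  y^4+5y^3-23y^2-117y-90 = (y^4+4y^3+25y^2+262y+240) + (y^3-48y^2-379y-330)
  y^4+4y^3+25y^2+262y+240 = (y+52)(y^3-48y^2-379y-330) + (2900y^2+20300y+17400)
  y^3-48y^2-379y-330 = ((1/2900)y-11/580)(2900y^2+20300y+17400) + (0)
Last nonzero remainder: 2900y^2+20300y+17400. Dividing through by 2900 gives the monic gcd y^2+7y+6.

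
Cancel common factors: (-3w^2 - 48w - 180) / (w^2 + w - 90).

Repeated division with remainder:
  -3w^2 - 48w - 180 = (-3)(w^2 + w - 90) + (-45w - 450)
  w^2 + w - 90 = (-(1/45)w + 1/5)(-45w - 450) + (0)
Last nonzero remainder: -45w - 450. Dividing through by -45 gives the monic gcd w + 10.
Cancel w + 10 from numerator and denominator to get the reduced form.

(-3w - 18)/(w - 9)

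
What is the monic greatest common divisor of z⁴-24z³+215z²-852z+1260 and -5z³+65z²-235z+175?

z²-12z+35

Euclidean algorithm in ℚ[z]:
  z⁴-24z³+215z²-852z+1260 = (-(1/5)z+11/5)(-5z³+65z²-235z+175) + (25z²-300z+875)
  -5z³+65z²-235z+175 = (-(1/5)z+1/5)(25z²-300z+875) + (0)
Last nonzero remainder: 25z²-300z+875. Dividing through by 25 gives the monic gcd z²-12z+35.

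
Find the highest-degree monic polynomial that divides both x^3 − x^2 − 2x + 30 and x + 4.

1

By polynomial division,
  x^3 − x^2 − 2x + 30 = (x^2 − 5x + 18)(x + 4) + (−42)
  x + 4 = (−(1/42)x − 2/21)(−42) + (0)
The last nonzero remainder is the constant −42, so the polynomials are coprime and gcd = 1.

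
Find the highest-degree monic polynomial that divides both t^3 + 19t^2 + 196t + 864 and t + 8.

t + 8

Repeated division with remainder:
  t^3 + 19t^2 + 196t + 864 = (t^2 + 11t + 108)(t + 8) + (0)
The last nonzero remainder t + 8 is already monic.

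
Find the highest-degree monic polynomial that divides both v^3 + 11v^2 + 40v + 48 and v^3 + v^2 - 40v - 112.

v^2 + 8v + 16

Apply the Euclidean algorithm:
  v^3 + 11v^2 + 40v + 48 = (v^3 + v^2 - 40v - 112) + (10v^2 + 80v + 160)
  v^3 + v^2 - 40v - 112 = ((1/10)v - 7/10)(10v^2 + 80v + 160) + (0)
Last nonzero remainder: 10v^2 + 80v + 160. Dividing through by 10 gives the monic gcd v^2 + 8v + 16.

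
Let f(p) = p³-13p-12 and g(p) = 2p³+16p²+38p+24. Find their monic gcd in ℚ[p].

p²+4p+3

Euclidean algorithm in ℚ[p]:
  p³-13p-12 = (1/2)(2p³+16p²+38p+24) + (-8p²-32p-24)
  2p³+16p²+38p+24 = (-(1/4)p-1)(-8p²-32p-24) + (0)
Last nonzero remainder: -8p²-32p-24. Dividing through by -8 gives the monic gcd p²+4p+3.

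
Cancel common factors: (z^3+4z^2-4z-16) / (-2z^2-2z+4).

Euclidean algorithm in ℚ[z]:
  z^3+4z^2-4z-16 = (-(1/2)z-3/2)(-2z^2-2z+4) + (-5z-10)
  -2z^2-2z+4 = ((2/5)z-2/5)(-5z-10) + (0)
Last nonzero remainder: -5z-10. Dividing through by -5 gives the monic gcd z+2.
Cancel z+2 from numerator and denominator to get the reduced form.

(-z^2-2z+8)/(2z-2)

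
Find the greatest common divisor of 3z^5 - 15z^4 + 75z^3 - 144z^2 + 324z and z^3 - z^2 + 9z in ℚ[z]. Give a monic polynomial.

z^3 - z^2 + 9z

Apply the Euclidean algorithm:
  3z^5 - 15z^4 + 75z^3 - 144z^2 + 324z = (3z^2 - 12z + 36)(z^3 - z^2 + 9z) + (0)
The last nonzero remainder z^3 - z^2 + 9z is already monic.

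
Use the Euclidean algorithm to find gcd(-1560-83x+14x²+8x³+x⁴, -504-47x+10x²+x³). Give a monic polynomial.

Repeated division with remainder:
  x⁴+8x³+14x²-83x-1560 = (x-2)(x³+10x²-47x-504) + (81x²+327x-2568)
  x³+10x²-47x-504 = ((1/81)x+161/2187)(81x²+327x-2568) + (-(28700/729)x-229600/729)
  81x²+327x-2568 = (-(59049/28700)x+234009/28700)(-(28700/729)x-229600/729) + (0)
Last nonzero remainder: -(28700/729)x-229600/729. Dividing through by -28700/729 gives the monic gcd x+8.

8+x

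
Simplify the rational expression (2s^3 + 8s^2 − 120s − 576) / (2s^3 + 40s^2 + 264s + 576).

(s − 8)/(s + 8)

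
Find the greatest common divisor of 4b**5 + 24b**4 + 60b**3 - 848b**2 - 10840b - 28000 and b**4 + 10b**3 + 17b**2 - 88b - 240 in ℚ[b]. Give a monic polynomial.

b**2 + 9b + 20

Apply the Euclidean algorithm:
  4b**5 + 24b**4 + 60b**3 - 848b**2 - 10840b - 28000 = (4b - 16)(b**4 + 10b**3 + 17b**2 - 88b - 240) + (152b**3 - 224b**2 - 11288b - 31840)
  b**4 + 10b**3 + 17b**2 - 88b - 240 = ((1/152)b + 109/1444)(152b**3 - 224b**2 - 11288b - 31840) + ((39050/361)b**2 + (351450/361)b + 781000/361)
  152b**3 - 224b**2 - 11288b - 31840 = ((27436/19525)b - 287356/19525)((39050/361)b**2 + (351450/361)b + 781000/361) + (0)
Last nonzero remainder: (39050/361)b**2 + (351450/361)b + 781000/361. Dividing through by 39050/361 gives the monic gcd b**2 + 9b + 20.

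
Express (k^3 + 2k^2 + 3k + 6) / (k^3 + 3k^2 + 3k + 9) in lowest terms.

(k + 2)/(k + 3)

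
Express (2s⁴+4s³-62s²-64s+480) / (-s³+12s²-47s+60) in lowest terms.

(-2s²-18s-40)/(s-5)

Euclidean algorithm in ℚ[s]:
  2s⁴+4s³-62s²-64s+480 = (-2s-28)(-s³+12s²-47s+60) + (180s²-1260s+2160)
  -s³+12s²-47s+60 = (-(1/180)s+1/36)(180s²-1260s+2160) + (0)
Last nonzero remainder: 180s²-1260s+2160. Dividing through by 180 gives the monic gcd s²-7s+12.
Cancel s²-7s+12 from numerator and denominator to get the reduced form.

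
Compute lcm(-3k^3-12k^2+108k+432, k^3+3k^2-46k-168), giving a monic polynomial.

k^4-3k^3-64k^2+108k+1008

Apply the Euclidean algorithm:
  -3k^3-12k^2+108k+432 = (-3)(k^3+3k^2-46k-168) + (-3k^2-30k-72)
  k^3+3k^2-46k-168 = (-(1/3)k+7/3)(-3k^2-30k-72) + (0)
Last nonzero remainder: -3k^2-30k-72. Dividing through by -3 gives the monic gcd k^2+10k+24.
Then lcm(f, g) = f·g / gcd(f, g); expanding and making the result monic gives the answer.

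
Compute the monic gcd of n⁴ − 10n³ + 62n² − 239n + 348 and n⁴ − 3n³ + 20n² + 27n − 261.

Repeated division with remainder:
  n⁴ − 10n³ + 62n² − 239n + 348 = (n⁴ − 3n³ + 20n² + 27n − 261) + (−7n³ + 42n² − 266n + 609)
  n⁴ − 3n³ + 20n² + 27n − 261 = (−(1/7)n − 3/7)(−7n³ + 42n² − 266n + 609) + (0)
Last nonzero remainder: −7n³ + 42n² − 266n + 609. Dividing through by −7 gives the monic gcd n³ − 6n² + 38n − 87.

n³ − 6n² + 38n − 87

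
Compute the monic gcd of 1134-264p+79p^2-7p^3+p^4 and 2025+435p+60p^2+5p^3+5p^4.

27-5p+p^2

Euclidean algorithm in ℚ[p]:
  p^4-7p^3+79p^2-264p+1134 = (1/5)(5p^4+5p^3+60p^2+435p+2025) + (-8p^3+67p^2-351p+729)
  5p^4+5p^3+60p^2+435p+2025 = (-(5/8)p-375/64)(-8p^3+67p^2-351p+729) + ((14925/64)p^2-(74625/64)p+402975/64)
  -8p^3+67p^2-351p+729 = (-(512/14925)p+576/4975)((14925/64)p^2-(74625/64)p+402975/64) + (0)
Last nonzero remainder: (14925/64)p^2-(74625/64)p+402975/64. Dividing through by 14925/64 gives the monic gcd p^2-5p+27.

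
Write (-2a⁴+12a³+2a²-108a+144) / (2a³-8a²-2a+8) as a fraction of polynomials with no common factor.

(-a³+2a²+9a-18)/(a²-1)

Euclidean algorithm in ℚ[a]:
  -2a⁴+12a³+2a²-108a+144 = (-a+2)(2a³-8a²-2a+8) + (16a²-96a+128)
  2a³-8a²-2a+8 = ((1/8)a+1/4)(16a²-96a+128) + (6a-24)
  16a²-96a+128 = ((8/3)a-16/3)(6a-24) + (0)
Last nonzero remainder: 6a-24. Dividing through by 6 gives the monic gcd a-4.
Cancel a-4 from numerator and denominator to get the reduced form.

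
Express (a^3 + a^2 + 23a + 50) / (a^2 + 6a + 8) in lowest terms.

(a^2 - a + 25)/(a + 4)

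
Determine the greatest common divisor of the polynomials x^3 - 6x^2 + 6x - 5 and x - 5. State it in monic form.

x - 5

By polynomial division,
  x^3 - 6x^2 + 6x - 5 = (x^2 - x + 1)(x - 5) + (0)
The last nonzero remainder x - 5 is already monic.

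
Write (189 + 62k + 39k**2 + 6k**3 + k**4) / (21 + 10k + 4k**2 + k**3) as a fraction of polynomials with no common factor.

Apply the Euclidean algorithm:
  k**4 + 6k**3 + 39k**2 + 62k + 189 = (k + 2)(k**3 + 4k**2 + 10k + 21) + (21k**2 + 21k + 147)
  k**3 + 4k**2 + 10k + 21 = ((1/21)k + 1/7)(21k**2 + 21k + 147) + (0)
Last nonzero remainder: 21k**2 + 21k + 147. Dividing through by 21 gives the monic gcd k**2 + k + 7.
Cancel k**2 + k + 7 from numerator and denominator to get the reduced form.

(27 + 5k + k**2)/(3 + k)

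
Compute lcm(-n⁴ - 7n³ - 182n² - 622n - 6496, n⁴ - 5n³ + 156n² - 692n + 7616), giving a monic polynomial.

n⁶ - n⁵ + 194n⁴ - 358n³ + 13896n² - 9672n + 441728

Apply the Euclidean algorithm:
  -n⁴ - 7n³ - 182n² - 622n - 6496 = (-1)(n⁴ - 5n³ + 156n² - 692n + 7616) + (-12n³ - 26n² - 1314n + 1120)
  n⁴ - 5n³ + 156n² - 692n + 7616 = (-(1/12)n + 43/72)(-12n³ - 26n² - 1314n + 1120) + ((2233/36)n² + (2233/12)n + 62524/9)
  -12n³ - 26n² - 1314n + 1120 = (-(432/2233)n + 360/2233)((2233/36)n² + (2233/12)n + 62524/9) + (0)
Last nonzero remainder: (2233/36)n² + (2233/12)n + 62524/9. Dividing through by 2233/36 gives the monic gcd n² + 3n + 112.
Then lcm(f, g) = f·g / gcd(f, g); expanding and making the result monic gives the answer.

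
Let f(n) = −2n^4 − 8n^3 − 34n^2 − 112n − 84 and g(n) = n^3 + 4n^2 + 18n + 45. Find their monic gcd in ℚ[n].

Apply the Euclidean algorithm:
  −2n^4 − 8n^3 − 34n^2 − 112n − 84 = (−2n)(n^3 + 4n^2 + 18n + 45) + (2n^2 − 22n − 84)
  n^3 + 4n^2 + 18n + 45 = ((1/2)n + 15/2)(2n^2 − 22n − 84) + (225n + 675)
  2n^2 − 22n − 84 = ((2/225)n − 28/225)(225n + 675) + (0)
Last nonzero remainder: 225n + 675. Dividing through by 225 gives the monic gcd n + 3.

n + 3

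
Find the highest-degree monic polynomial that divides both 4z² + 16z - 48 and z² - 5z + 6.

z - 2

Repeated division with remainder:
  4z² + 16z - 48 = (4)(z² - 5z + 6) + (36z - 72)
  z² - 5z + 6 = ((1/36)z - 1/12)(36z - 72) + (0)
Last nonzero remainder: 36z - 72. Dividing through by 36 gives the monic gcd z - 2.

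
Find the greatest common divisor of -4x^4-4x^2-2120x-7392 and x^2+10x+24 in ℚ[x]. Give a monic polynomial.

Euclidean algorithm in ℚ[x]:
  -4x^4-4x^2-2120x-7392 = (-4x^2+40x-308)(x^2+10x+24) + (0)
The last nonzero remainder x^2+10x+24 is already monic.

x^2+10x+24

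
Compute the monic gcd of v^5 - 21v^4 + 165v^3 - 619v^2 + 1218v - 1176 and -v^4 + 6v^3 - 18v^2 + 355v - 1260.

Apply the Euclidean algorithm:
  v^5 - 21v^4 + 165v^3 - 619v^2 + 1218v - 1176 = (-v + 15)(-v^4 + 6v^3 - 18v^2 + 355v - 1260) + (57v^3 + 6v^2 - 5367v + 17724)
  -v^4 + 6v^3 - 18v^2 + 355v - 1260 = (-(1/57)v + 116/1083)(57v^3 + 6v^2 - 5367v + 17724) + (-(40721/361)v^2 + (447931/361)v - 1140188/361)
  57v^3 + 6v^2 - 5367v + 17724 = (-(20577/40721)v - 228513/40721)(-(40721/361)v^2 + (447931/361)v - 1140188/361) + (0)
Last nonzero remainder: -(40721/361)v^2 + (447931/361)v - 1140188/361. Dividing through by -40721/361 gives the monic gcd v^2 - 11v + 28.

v^2 - 11v + 28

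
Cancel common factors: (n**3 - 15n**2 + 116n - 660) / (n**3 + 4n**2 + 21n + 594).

(n - 10)/(n + 9)

By polynomial division,
  n**3 - 15n**2 + 116n - 660 = (n**3 + 4n**2 + 21n + 594) + (-19n**2 + 95n - 1254)
  n**3 + 4n**2 + 21n + 594 = (-(1/19)n - 9/19)(-19n**2 + 95n - 1254) + (0)
Last nonzero remainder: -19n**2 + 95n - 1254. Dividing through by -19 gives the monic gcd n**2 - 5n + 66.
Cancel n**2 - 5n + 66 from numerator and denominator to get the reduced form.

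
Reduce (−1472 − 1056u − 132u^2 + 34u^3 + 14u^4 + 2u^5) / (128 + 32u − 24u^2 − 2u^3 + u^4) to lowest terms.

(46 + 10u + 2u^2)/(−4 + u)

Apply the Euclidean algorithm:
  2u^5 + 14u^4 + 34u^3 − 132u^2 − 1056u − 1472 = (2u + 18)(u^4 − 2u^3 − 24u^2 + 32u + 128) + (118u^3 + 236u^2 − 1888u − 3776)
  u^4 − 2u^3 − 24u^2 + 32u + 128 = ((1/118)u − 2/59)(118u^3 + 236u^2 − 1888u − 3776) + (0)
Last nonzero remainder: 118u^3 + 236u^2 − 1888u − 3776. Dividing through by 118 gives the monic gcd u^3 + 2u^2 − 16u − 32.
Cancel u^3 + 2u^2 − 16u − 32 from numerator and denominator to get the reduced form.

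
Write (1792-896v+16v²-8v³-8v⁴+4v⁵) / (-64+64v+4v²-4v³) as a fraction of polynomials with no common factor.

Repeated division with remainder:
  4v⁵-8v⁴-8v³+16v²-896v+1792 = (-v²+v-13)(-4v³+4v²+64v-64) + (-60v²+960)
  -4v³+4v²+64v-64 = ((1/15)v-1/15)(-60v²+960) + (0)
Last nonzero remainder: -60v²+960. Dividing through by -60 gives the monic gcd v²-16.
Cancel v²-16 from numerator and denominator to get the reduced form.

(28-14v+2v²-v³)/(-1+v)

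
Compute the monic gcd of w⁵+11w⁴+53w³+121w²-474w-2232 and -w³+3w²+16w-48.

By polynomial division,
  w⁵+11w⁴+53w³+121w²-474w-2232 = (-w²-14w-111)(-w³+3w²+16w-48) + (630w²+630w-7560)
  -w³+3w²+16w-48 = (-(1/630)w+2/315)(630w²+630w-7560) + (0)
Last nonzero remainder: 630w²+630w-7560. Dividing through by 630 gives the monic gcd w²+w-12.

w²+w-12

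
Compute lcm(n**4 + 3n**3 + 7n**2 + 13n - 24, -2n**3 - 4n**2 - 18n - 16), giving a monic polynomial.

n**5 + 4n**4 + 10n**3 + 20n**2 - 11n - 24

Apply the Euclidean algorithm:
  n**4 + 3n**3 + 7n**2 + 13n - 24 = (-(1/2)n - 1/2)(-2n**3 - 4n**2 - 18n - 16) + (-4n**2 - 4n - 32)
  -2n**3 - 4n**2 - 18n - 16 = ((1/2)n + 1/2)(-4n**2 - 4n - 32) + (0)
Last nonzero remainder: -4n**2 - 4n - 32. Dividing through by -4 gives the monic gcd n**2 + n + 8.
Then lcm(f, g) = f·g / gcd(f, g); expanding and making the result monic gives the answer.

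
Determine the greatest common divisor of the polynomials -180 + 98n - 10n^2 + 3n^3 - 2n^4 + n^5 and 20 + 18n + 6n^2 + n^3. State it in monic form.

10 + 4n + n^2

Apply the Euclidean algorithm:
  n^5 - 2n^4 + 3n^3 - 10n^2 + 98n - 180 = (n^2 - 8n + 33)(n^3 + 6n^2 + 18n + 20) + (-84n^2 - 336n - 840)
  n^3 + 6n^2 + 18n + 20 = (-(1/84)n - 1/42)(-84n^2 - 336n - 840) + (0)
Last nonzero remainder: -84n^2 - 336n - 840. Dividing through by -84 gives the monic gcd n^2 + 4n + 10.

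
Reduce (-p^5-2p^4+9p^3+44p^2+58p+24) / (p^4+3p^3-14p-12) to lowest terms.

Repeated division with remainder:
  -p^5-2p^4+9p^3+44p^2+58p+24 = (-p+1)(p^4+3p^3-14p-12) + (6p^3+30p^2+60p+36)
  p^4+3p^3-14p-12 = ((1/6)p-1/3)(6p^3+30p^2+60p+36) + (0)
Last nonzero remainder: 6p^3+30p^2+60p+36. Dividing through by 6 gives the monic gcd p^3+5p^2+10p+6.
Cancel p^3+5p^2+10p+6 from numerator and denominator to get the reduced form.

(-p^2+3p+4)/(p-2)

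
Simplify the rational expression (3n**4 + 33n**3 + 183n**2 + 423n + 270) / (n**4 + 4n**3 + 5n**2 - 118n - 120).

(3n + 9)/(n - 4)

Euclidean algorithm in ℚ[n]:
  3n**4 + 33n**3 + 183n**2 + 423n + 270 = (3)(n**4 + 4n**3 + 5n**2 - 118n - 120) + (21n**3 + 168n**2 + 777n + 630)
  n**4 + 4n**3 + 5n**2 - 118n - 120 = ((1/21)n - 4/21)(21n**3 + 168n**2 + 777n + 630) + (0)
Last nonzero remainder: 21n**3 + 168n**2 + 777n + 630. Dividing through by 21 gives the monic gcd n**3 + 8n**2 + 37n + 30.
Cancel n**3 + 8n**2 + 37n + 30 from numerator and denominator to get the reduced form.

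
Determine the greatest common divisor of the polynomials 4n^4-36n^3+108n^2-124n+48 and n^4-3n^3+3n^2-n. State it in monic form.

Repeated division with remainder:
  4n^4-36n^3+108n^2-124n+48 = (4)(n^4-3n^3+3n^2-n) + (-24n^3+96n^2-120n+48)
  n^4-3n^3+3n^2-n = (-(1/24)n-1/24)(-24n^3+96n^2-120n+48) + (2n^2-4n+2)
  -24n^3+96n^2-120n+48 = (-12n+24)(2n^2-4n+2) + (0)
Last nonzero remainder: 2n^2-4n+2. Dividing through by 2 gives the monic gcd n^2-2n+1.

n^2-2n+1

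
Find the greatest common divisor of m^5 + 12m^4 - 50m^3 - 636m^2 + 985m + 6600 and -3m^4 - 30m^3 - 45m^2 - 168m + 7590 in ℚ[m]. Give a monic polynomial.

m^2 + 6m - 55

Euclidean algorithm in ℚ[m]:
  m^5 + 12m^4 - 50m^3 - 636m^2 + 985m + 6600 = (-(1/3)m - 2/3)(-3m^4 - 30m^3 - 45m^2 - 168m + 7590) + (-85m^3 - 722m^2 + 3403m + 11660)
  -3m^4 - 30m^3 - 45m^2 - 168m + 7590 = ((3/85)m + 384/7225)(-85m^3 - 722m^2 + 3403m + 11660) + (-(915642/7225)m^2 - (5493852/7225)m + 10072062/1445)
  -85m^3 - 722m^2 + 3403m + 11660 = ((614125/915642)m + 765850/457821)(-(915642/7225)m^2 - (5493852/7225)m + 10072062/1445) + (0)
Last nonzero remainder: -(915642/7225)m^2 - (5493852/7225)m + 10072062/1445. Dividing through by -915642/7225 gives the monic gcd m^2 + 6m - 55.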